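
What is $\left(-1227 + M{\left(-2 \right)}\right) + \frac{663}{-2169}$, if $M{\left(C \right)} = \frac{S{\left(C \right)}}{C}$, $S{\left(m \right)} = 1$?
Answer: $- \frac{1775407}{1446} \approx -1227.8$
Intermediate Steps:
$M{\left(C \right)} = \frac{1}{C}$ ($M{\left(C \right)} = 1 \frac{1}{C} = \frac{1}{C}$)
$\left(-1227 + M{\left(-2 \right)}\right) + \frac{663}{-2169} = \left(-1227 + \frac{1}{-2}\right) + \frac{663}{-2169} = \left(-1227 - \frac{1}{2}\right) + 663 \left(- \frac{1}{2169}\right) = - \frac{2455}{2} - \frac{221}{723} = - \frac{1775407}{1446}$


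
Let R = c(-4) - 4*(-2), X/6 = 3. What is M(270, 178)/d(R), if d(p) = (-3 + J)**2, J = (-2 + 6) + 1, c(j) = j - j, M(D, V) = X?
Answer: 9/2 ≈ 4.5000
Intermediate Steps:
X = 18 (X = 6*3 = 18)
M(D, V) = 18
c(j) = 0
R = 8 (R = 0 - 4*(-2) = 0 + 8 = 8)
J = 5 (J = 4 + 1 = 5)
d(p) = 4 (d(p) = (-3 + 5)**2 = 2**2 = 4)
M(270, 178)/d(R) = 18/4 = 18*(1/4) = 9/2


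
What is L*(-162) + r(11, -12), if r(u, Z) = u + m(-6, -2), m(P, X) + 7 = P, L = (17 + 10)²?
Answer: -118100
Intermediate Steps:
L = 729 (L = 27² = 729)
m(P, X) = -7 + P
r(u, Z) = -13 + u (r(u, Z) = u + (-7 - 6) = u - 13 = -13 + u)
L*(-162) + r(11, -12) = 729*(-162) + (-13 + 11) = -118098 - 2 = -118100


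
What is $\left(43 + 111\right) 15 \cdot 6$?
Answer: $13860$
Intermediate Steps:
$\left(43 + 111\right) 15 \cdot 6 = 154 \cdot 90 = 13860$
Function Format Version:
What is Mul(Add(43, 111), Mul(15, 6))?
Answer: 13860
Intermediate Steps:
Mul(Add(43, 111), Mul(15, 6)) = Mul(154, 90) = 13860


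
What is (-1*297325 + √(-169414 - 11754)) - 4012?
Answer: -301337 + 52*I*√67 ≈ -3.0134e+5 + 425.64*I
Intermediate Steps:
(-1*297325 + √(-169414 - 11754)) - 4012 = (-297325 + √(-181168)) - 4012 = (-297325 + 52*I*√67) - 4012 = -301337 + 52*I*√67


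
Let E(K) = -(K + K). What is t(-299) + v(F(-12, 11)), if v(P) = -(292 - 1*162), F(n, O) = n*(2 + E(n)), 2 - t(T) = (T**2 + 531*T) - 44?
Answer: 69284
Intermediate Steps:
t(T) = 46 - T**2 - 531*T (t(T) = 2 - ((T**2 + 531*T) - 44) = 2 - (-44 + T**2 + 531*T) = 2 + (44 - T**2 - 531*T) = 46 - T**2 - 531*T)
E(K) = -2*K
F(n, O) = n*(2 - 2*n)
v(P) = -130 (v(P) = -(292 - 162) = -1*130 = -130)
t(-299) + v(F(-12, 11)) = (46 - 1*(-299)**2 - 531*(-299)) - 130 = (46 - 1*89401 + 158769) - 130 = (46 - 89401 + 158769) - 130 = 69414 - 130 = 69284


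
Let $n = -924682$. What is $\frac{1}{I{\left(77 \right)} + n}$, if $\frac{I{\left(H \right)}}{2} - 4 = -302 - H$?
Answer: $- \frac{1}{925432} \approx -1.0806 \cdot 10^{-6}$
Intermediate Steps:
$I{\left(H \right)} = -596 - 2 H$ ($I{\left(H \right)} = 8 + 2 \left(-302 - H\right) = 8 - \left(604 + 2 H\right) = -596 - 2 H$)
$\frac{1}{I{\left(77 \right)} + n} = \frac{1}{\left(-596 - 154\right) - 924682} = \frac{1}{-750 - 924682} = \frac{1}{-925432} = - \frac{1}{925432}$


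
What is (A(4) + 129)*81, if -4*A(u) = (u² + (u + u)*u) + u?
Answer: 9396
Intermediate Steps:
A(u) = -3*u²/4 - u/4 (A(u) = -((u² + (u + u)*u) + u)/4 = -((u² + (2*u)*u) + u)/4 = -((u² + 2*u²) + u)/4 = -(3*u² + u)/4 = -(u + 3*u²)/4 = -3*u²/4 - u/4)
(A(4) + 129)*81 = (-¼*4*(1 + 3*4) + 129)*81 = (-¼*4*(1 + 12) + 129)*81 = (-¼*4*13 + 129)*81 = (-13 + 129)*81 = 116*81 = 9396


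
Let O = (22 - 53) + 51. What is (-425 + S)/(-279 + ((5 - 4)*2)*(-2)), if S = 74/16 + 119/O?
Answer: 16577/11320 ≈ 1.4644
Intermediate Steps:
O = 20 (O = -31 + 51 = 20)
S = 423/40 (S = 74/16 + 119/20 = 74*(1/16) + 119*(1/20) = 37/8 + 119/20 = 423/40 ≈ 10.575)
(-425 + S)/(-279 + ((5 - 4)*2)*(-2)) = (-425 + 423/40)/(-279 + ((5 - 4)*2)*(-2)) = -16577/(40*(-279 + (1*2)*(-2))) = -16577/(40*(-279 + 2*(-2))) = -16577/(40*(-279 - 4)) = -16577/40/(-283) = -16577/40*(-1/283) = 16577/11320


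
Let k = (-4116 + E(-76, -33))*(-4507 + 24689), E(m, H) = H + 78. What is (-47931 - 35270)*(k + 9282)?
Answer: 6835098599640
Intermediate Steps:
E(m, H) = 78 + H
k = -82160922 (k = (-4116 + (78 - 33))*(-4507 + 24689) = (-4116 + 45)*20182 = -4071*20182 = -82160922)
(-47931 - 35270)*(k + 9282) = (-47931 - 35270)*(-82160922 + 9282) = -83201*(-82151640) = 6835098599640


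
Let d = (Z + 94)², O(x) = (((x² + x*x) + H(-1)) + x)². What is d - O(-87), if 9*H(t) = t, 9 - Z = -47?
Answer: -18347047264/81 ≈ -2.2651e+8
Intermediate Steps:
Z = 56 (Z = 9 - 1*(-47) = 9 + 47 = 56)
H(t) = t/9
O(x) = (-⅑ + x + 2*x²)² (O(x) = (((x² + x*x) + (⅑)*(-1)) + x)² = (((x² + x²) - ⅑) + x)² = ((2*x² - ⅑) + x)² = ((-⅑ + 2*x²) + x)² = (-⅑ + x + 2*x²)²)
d = 22500 (d = (56 + 94)² = 150² = 22500)
d - O(-87) = 22500 - (-1 + 9*(-87) + 18*(-87)²)²/81 = 22500 - (-1 - 783 + 18*7569)²/81 = 22500 - (-1 - 783 + 136242)²/81 = 22500 - 135458²/81 = 22500 - 18348869764/81 = -18347047264/81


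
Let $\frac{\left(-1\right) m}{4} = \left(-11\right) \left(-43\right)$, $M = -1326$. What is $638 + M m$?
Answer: $2509430$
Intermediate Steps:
$m = -1892$ ($m = - 4 \left(\left(-11\right) \left(-43\right)\right) = \left(-4\right) 473 = -1892$)
$638 + M m = 638 - -2508792 = 638 + 2508792 = 2509430$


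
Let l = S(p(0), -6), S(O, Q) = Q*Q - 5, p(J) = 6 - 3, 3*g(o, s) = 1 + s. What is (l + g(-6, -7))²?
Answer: 841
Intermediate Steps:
g(o, s) = ⅓ + s/3 (g(o, s) = (1 + s)/3 = ⅓ + s/3)
p(J) = 3
S(O, Q) = -5 + Q² (S(O, Q) = Q² - 5 = -5 + Q²)
l = 31 (l = -5 + (-6)² = -5 + 36 = 31)
(l + g(-6, -7))² = (31 + (⅓ + (⅓)*(-7)))² = (31 + (⅓ - 7/3))² = (31 - 2)² = 29² = 841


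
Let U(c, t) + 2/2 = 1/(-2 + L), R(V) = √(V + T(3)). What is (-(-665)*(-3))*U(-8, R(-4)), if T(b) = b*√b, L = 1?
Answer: 3990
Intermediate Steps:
T(b) = b^(3/2)
R(V) = √(V + 3*√3) (R(V) = √(V + 3^(3/2)) = √(V + 3*√3))
U(c, t) = -2 (U(c, t) = -1 + 1/(-2 + 1) = -1 + 1/(-1) = -1 - 1 = -2)
(-(-665)*(-3))*U(-8, R(-4)) = -(-665)*(-3)*(-2) = -95*21*(-2) = -1995*(-2) = 3990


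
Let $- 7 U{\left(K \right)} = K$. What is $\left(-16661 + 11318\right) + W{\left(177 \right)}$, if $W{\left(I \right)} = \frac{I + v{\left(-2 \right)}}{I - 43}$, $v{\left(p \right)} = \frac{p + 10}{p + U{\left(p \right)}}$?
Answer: $- \frac{2147369}{402} \approx -5341.7$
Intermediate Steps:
$U{\left(K \right)} = - \frac{K}{7}$
$v{\left(p \right)} = \frac{7 \left(10 + p\right)}{6 p}$ ($v{\left(p \right)} = \frac{p + 10}{p - \frac{p}{7}} = \frac{10 + p}{\frac{6}{7} p} = \left(10 + p\right) \frac{7}{6 p} = \frac{7 \left(10 + p\right)}{6 p}$)
$W{\left(I \right)} = \frac{- \frac{14}{3} + I}{-43 + I}$ ($W{\left(I \right)} = \frac{I + \frac{7 \left(10 - 2\right)}{6 \left(-2\right)}}{I - 43} = \frac{I + \frac{7}{6} \left(- \frac{1}{2}\right) 8}{-43 + I} = \frac{I - \frac{14}{3}}{-43 + I} = \frac{- \frac{14}{3} + I}{-43 + I}$)
$\left(-16661 + 11318\right) + W{\left(177 \right)} = \left(-16661 + 11318\right) + \frac{- \frac{14}{3} + 177}{-43 + 177} = -5343 + \frac{1}{134} \cdot \frac{517}{3} = -5343 + \frac{517}{402} = - \frac{2147369}{402}$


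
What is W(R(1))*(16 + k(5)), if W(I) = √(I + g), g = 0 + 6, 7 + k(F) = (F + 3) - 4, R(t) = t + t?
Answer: 26*√2 ≈ 36.770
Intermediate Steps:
R(t) = 2*t
k(F) = -8 + F (k(F) = -7 + ((F + 3) - 4) = -7 + ((3 + F) - 4) = -7 + (-1 + F) = -8 + F)
g = 6
W(I) = √(6 + I) (W(I) = √(I + 6) = √(6 + I))
W(R(1))*(16 + k(5)) = √(6 + 2*1)*(16 + (-8 + 5)) = √(6 + 2)*(16 - 3) = √8*13 = (2*√2)*13 = 26*√2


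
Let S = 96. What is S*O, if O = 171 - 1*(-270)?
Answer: 42336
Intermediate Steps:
O = 441 (O = 171 + 270 = 441)
S*O = 96*441 = 42336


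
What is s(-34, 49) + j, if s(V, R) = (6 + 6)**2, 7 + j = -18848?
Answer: -18711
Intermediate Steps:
j = -18855 (j = -7 - 18848 = -18855)
s(V, R) = 144 (s(V, R) = 12**2 = 144)
s(-34, 49) + j = 144 - 18855 = -18711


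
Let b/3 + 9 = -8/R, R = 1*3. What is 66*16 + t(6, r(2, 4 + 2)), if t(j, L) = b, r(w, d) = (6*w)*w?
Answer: 1021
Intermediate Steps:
r(w, d) = 6*w²
R = 3
b = -35 (b = -27 + 3*(-8/3) = -27 - 8 = -35)
t(j, L) = -35
66*16 + t(6, r(2, 4 + 2)) = 66*16 - 35 = 1056 - 35 = 1021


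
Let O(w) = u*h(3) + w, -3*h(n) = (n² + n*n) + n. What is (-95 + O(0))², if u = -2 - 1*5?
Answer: 2116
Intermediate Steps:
h(n) = -2*n²/3 - n/3 (h(n) = -((n² + n*n) + n)/3 = -((n² + n²) + n)/3 = -(2*n² + n)/3 = -(n + 2*n²)/3 = -2*n²/3 - n/3)
u = -7 (u = -2 - 5 = -7)
O(w) = 49 + w (O(w) = -(-7)*3*(1 + 2*3)/3 + w = -(-7)*3*(1 + 6)/3 + w = -(-7)*3*7/3 + w = -7*(-7) + w = 49 + w)
(-95 + O(0))² = (-95 + (49 + 0))² = (-95 + 49)² = (-46)² = 2116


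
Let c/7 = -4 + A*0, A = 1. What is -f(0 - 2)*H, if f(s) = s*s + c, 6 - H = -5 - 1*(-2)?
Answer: 216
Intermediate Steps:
c = -28 (c = 7*(-4 + 1*0) = 7*(-4 + 0) = 7*(-4) = -28)
H = 9 (H = 6 - (-5 - 1*(-2)) = 6 - (-5 + 2) = 6 - 1*(-3) = 6 + 3 = 9)
f(s) = -28 + s² (f(s) = s*s - 28 = s² - 28 = -28 + s²)
-f(0 - 2)*H = -(-28 + (0 - 2)²)*9 = -(-28 + (-2)²)*9 = -(-28 + 4)*9 = -(-24)*9 = -1*(-216) = 216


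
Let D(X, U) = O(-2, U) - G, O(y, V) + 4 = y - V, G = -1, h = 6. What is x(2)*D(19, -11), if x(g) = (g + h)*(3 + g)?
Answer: 240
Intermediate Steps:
x(g) = (3 + g)*(6 + g) (x(g) = (g + 6)*(3 + g) = (6 + g)*(3 + g) = (3 + g)*(6 + g))
O(y, V) = -4 + y - V (O(y, V) = -4 + (y - V) = -4 + y - V)
D(X, U) = -5 - U (D(X, U) = (-4 - 2 - U) - 1*(-1) = (-6 - U) + 1 = -5 - U)
x(2)*D(19, -11) = (18 + 2² + 9*2)*(-5 - 1*(-11)) = (18 + 4 + 18)*(-5 + 11) = 40*6 = 240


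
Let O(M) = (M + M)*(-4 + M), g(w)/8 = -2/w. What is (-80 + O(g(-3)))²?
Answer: 350464/81 ≈ 4326.7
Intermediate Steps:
g(w) = -16/w (g(w) = 8*(-2/w) = -16/w)
O(M) = 2*M*(-4 + M) (O(M) = (2*M)*(-4 + M) = 2*M*(-4 + M))
(-80 + O(g(-3)))² = (-80 + 2*(-16/(-3))*(-4 - 16/(-3)))² = (-80 + 2*(-16*(-⅓))*(-4 - 16*(-⅓)))² = (-80 + 2*(16/3)*(-4 + 16/3))² = (-80 + 2*(16/3)*(4/3))² = (-80 + 128/9)² = (-592/9)² = 350464/81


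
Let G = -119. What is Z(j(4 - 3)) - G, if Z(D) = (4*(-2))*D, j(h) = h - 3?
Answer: 135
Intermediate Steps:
j(h) = -3 + h
Z(D) = -8*D
Z(j(4 - 3)) - G = -8*(-3 + (4 - 3)) - 1*(-119) = -8*(-3 + 1) + 119 = -8*(-2) + 119 = 16 + 119 = 135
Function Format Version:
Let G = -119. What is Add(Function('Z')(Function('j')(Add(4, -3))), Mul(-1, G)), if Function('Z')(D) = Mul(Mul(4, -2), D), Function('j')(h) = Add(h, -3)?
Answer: 135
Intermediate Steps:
Function('j')(h) = Add(-3, h)
Function('Z')(D) = Mul(-8, D)
Add(Function('Z')(Function('j')(Add(4, -3))), Mul(-1, G)) = Add(Mul(-8, Add(-3, Add(4, -3))), Mul(-1, -119)) = Add(Mul(-8, Add(-3, 1)), 119) = Add(Mul(-8, -2), 119) = Add(16, 119) = 135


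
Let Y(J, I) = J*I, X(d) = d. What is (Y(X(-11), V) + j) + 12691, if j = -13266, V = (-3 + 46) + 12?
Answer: -1180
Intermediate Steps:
V = 55 (V = 43 + 12 = 55)
Y(J, I) = I*J
(Y(X(-11), V) + j) + 12691 = (55*(-11) - 13266) + 12691 = (-605 - 13266) + 12691 = -13871 + 12691 = -1180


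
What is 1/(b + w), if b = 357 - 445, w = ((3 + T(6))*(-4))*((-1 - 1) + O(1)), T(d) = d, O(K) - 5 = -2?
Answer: -1/124 ≈ -0.0080645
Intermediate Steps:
O(K) = 3 (O(K) = 5 - 2 = 3)
w = -36 (w = ((3 + 6)*(-4))*((-1 - 1) + 3) = (9*(-4))*(-2 + 3) = -36*1 = -36)
b = -88
1/(b + w) = 1/(-88 - 36) = 1/(-124) = -1/124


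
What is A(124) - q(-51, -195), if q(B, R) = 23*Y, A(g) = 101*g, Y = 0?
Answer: 12524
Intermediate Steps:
q(B, R) = 0 (q(B, R) = 23*0 = 0)
A(124) - q(-51, -195) = 101*124 - 1*0 = 12524 + 0 = 12524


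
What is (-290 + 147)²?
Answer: 20449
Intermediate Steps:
(-290 + 147)² = (-143)² = 20449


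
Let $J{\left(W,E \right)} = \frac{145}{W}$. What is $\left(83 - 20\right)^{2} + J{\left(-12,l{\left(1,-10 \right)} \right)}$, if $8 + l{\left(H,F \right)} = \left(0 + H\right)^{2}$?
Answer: $\frac{47483}{12} \approx 3956.9$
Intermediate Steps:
$l{\left(H,F \right)} = -8 + H^{2}$ ($l{\left(H,F \right)} = -8 + \left(0 + H\right)^{2} = -8 + H^{2}$)
$\left(83 - 20\right)^{2} + J{\left(-12,l{\left(1,-10 \right)} \right)} = \left(83 - 20\right)^{2} + \frac{145}{-12} = 63^{2} + 145 \left(- \frac{1}{12}\right) = 3969 - \frac{145}{12} = \frac{47483}{12}$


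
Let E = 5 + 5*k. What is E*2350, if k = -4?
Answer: -35250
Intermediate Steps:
E = -15 (E = 5 + 5*(-4) = 5 - 20 = -15)
E*2350 = -15*2350 = -35250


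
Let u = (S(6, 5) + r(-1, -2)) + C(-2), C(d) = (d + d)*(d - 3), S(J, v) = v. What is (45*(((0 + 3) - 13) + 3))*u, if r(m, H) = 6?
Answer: -9765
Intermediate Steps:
C(d) = 2*d*(-3 + d) (C(d) = (2*d)*(-3 + d) = 2*d*(-3 + d))
u = 31 (u = (5 + 6) + 2*(-2)*(-3 - 2) = 11 + 2*(-2)*(-5) = 11 + 20 = 31)
(45*(((0 + 3) - 13) + 3))*u = (45*(((0 + 3) - 13) + 3))*31 = (45*((3 - 13) + 3))*31 = (45*(-10 + 3))*31 = (45*(-7))*31 = -315*31 = -9765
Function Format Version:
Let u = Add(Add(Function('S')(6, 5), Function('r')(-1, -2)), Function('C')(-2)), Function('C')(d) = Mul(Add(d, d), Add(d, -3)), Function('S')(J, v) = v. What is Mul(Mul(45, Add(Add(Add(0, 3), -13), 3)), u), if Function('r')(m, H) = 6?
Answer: -9765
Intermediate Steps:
Function('C')(d) = Mul(2, d, Add(-3, d)) (Function('C')(d) = Mul(Mul(2, d), Add(-3, d)) = Mul(2, d, Add(-3, d)))
u = 31 (u = Add(Add(5, 6), Mul(2, -2, Add(-3, -2))) = Add(11, Mul(2, -2, -5)) = Add(11, 20) = 31)
Mul(Mul(45, Add(Add(Add(0, 3), -13), 3)), u) = Mul(Mul(45, Add(Add(Add(0, 3), -13), 3)), 31) = Mul(Mul(45, Add(Add(3, -13), 3)), 31) = Mul(Mul(45, Add(-10, 3)), 31) = Mul(Mul(45, -7), 31) = Mul(-315, 31) = -9765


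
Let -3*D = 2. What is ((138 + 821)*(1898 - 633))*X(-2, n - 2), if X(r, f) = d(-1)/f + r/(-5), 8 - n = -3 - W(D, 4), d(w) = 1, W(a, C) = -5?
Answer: 3154151/4 ≈ 7.8854e+5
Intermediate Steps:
D = -⅔ (D = -⅓*2 = -⅔ ≈ -0.66667)
n = 6 (n = 8 - (-3 - 1*(-5)) = 8 - (-3 + 5) = 8 - 1*2 = 8 - 2 = 6)
X(r, f) = 1/f - r/5 (X(r, f) = 1/f + r/(-5) = 1/f + r*(-⅕) = 1/f - r/5)
((138 + 821)*(1898 - 633))*X(-2, n - 2) = ((138 + 821)*(1898 - 633))*(1/(6 - 2) - ⅕*(-2)) = (959*1265)*(1/4 + ⅖) = 1213135*(¼ + ⅖) = 1213135*(13/20) = 3154151/4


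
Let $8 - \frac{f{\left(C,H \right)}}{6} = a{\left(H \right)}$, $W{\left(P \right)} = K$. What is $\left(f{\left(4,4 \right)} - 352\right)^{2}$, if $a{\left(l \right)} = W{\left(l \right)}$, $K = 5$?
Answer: $111556$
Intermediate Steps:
$W{\left(P \right)} = 5$
$a{\left(l \right)} = 5$
$f{\left(C,H \right)} = 18$ ($f{\left(C,H \right)} = 48 - 30 = 18$)
$\left(f{\left(4,4 \right)} - 352\right)^{2} = \left(18 - 352\right)^{2} = \left(-334\right)^{2} = 111556$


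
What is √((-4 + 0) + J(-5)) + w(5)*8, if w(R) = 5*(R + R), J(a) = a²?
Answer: 400 + √21 ≈ 404.58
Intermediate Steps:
w(R) = 10*R (w(R) = 5*(2*R) = 10*R)
√((-4 + 0) + J(-5)) + w(5)*8 = √((-4 + 0) + (-5)²) + (10*5)*8 = √(-4 + 25) + 50*8 = √21 + 400 = 400 + √21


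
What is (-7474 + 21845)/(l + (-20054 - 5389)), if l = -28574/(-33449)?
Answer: -36976583/65462641 ≈ -0.56485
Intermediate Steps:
l = 2198/2573 (l = -28574*(-1/33449) = 2198/2573 ≈ 0.85426)
(-7474 + 21845)/(l + (-20054 - 5389)) = (-7474 + 21845)/(2198/2573 + (-20054 - 5389)) = 14371/(2198/2573 - 25443) = 14371/(-65462641/2573) = 14371*(-2573/65462641) = -36976583/65462641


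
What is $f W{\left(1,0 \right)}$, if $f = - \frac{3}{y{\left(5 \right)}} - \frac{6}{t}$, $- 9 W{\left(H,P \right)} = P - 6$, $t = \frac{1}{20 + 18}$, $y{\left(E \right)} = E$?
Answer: $- \frac{762}{5} \approx -152.4$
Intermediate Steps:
$t = \frac{1}{38} \approx 0.026316$
$W{\left(H,P \right)} = \frac{2}{3} - \frac{P}{9}$ ($W{\left(H,P \right)} = - \frac{P - 6}{9} = - \frac{-6 + P}{9} = \frac{2}{3} - \frac{P}{9}$)
$f = - \frac{1143}{5}$ ($f = - \frac{3}{5} - 6 \frac{1}{\frac{1}{38}} = \left(-3\right) \frac{1}{5} - 228 = - \frac{3}{5} - 228 = - \frac{1143}{5} \approx -228.6$)
$f W{\left(1,0 \right)} = - \frac{1143 \left(\frac{2}{3} - 0\right)}{5} = - \frac{1143 \left(\frac{2}{3} + 0\right)}{5} = \left(- \frac{1143}{5}\right) \frac{2}{3} = - \frac{762}{5}$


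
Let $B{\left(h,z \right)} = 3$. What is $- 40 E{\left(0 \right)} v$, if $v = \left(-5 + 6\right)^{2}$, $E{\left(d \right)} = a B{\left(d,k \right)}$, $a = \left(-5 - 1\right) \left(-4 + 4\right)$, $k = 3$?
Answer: $0$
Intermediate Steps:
$a = 0$ ($a = \left(-6\right) 0 = 0$)
$E{\left(d \right)} = 0$ ($E{\left(d \right)} = 0 \cdot 3 = 0$)
$v = 1$ ($v = 1^{2} = 1$)
$- 40 E{\left(0 \right)} v = \left(-40\right) 0 \cdot 1 = 0 \cdot 1 = 0$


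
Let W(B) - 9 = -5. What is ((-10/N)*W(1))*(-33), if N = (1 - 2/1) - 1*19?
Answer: -66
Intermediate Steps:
N = -20 (N = (1 - 2) - 19 = -1 - 19 = -20)
W(B) = 4 (W(B) = 9 - 5 = 4)
((-10/N)*W(1))*(-33) = (-10/(-20)*4)*(-33) = (-10*(-1/20)*4)*(-33) = ((½)*4)*(-33) = 2*(-33) = -66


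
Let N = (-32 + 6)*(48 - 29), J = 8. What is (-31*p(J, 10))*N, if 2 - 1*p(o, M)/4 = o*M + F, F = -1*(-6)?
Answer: -5145504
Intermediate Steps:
F = 6
p(o, M) = -16 - 4*M*o (p(o, M) = 8 - 4*(o*M + 6) = 8 - 4*(M*o + 6) = 8 - 4*(6 + M*o) = 8 + (-24 - 4*M*o) = -16 - 4*M*o)
N = -494 (N = -26*19 = -494)
(-31*p(J, 10))*N = -31*(-16 - 4*10*8)*(-494) = -31*(-16 - 320)*(-494) = -31*(-336)*(-494) = 10416*(-494) = -5145504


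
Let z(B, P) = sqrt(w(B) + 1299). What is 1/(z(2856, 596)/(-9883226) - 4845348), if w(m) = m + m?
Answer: -52587184291981040272/254803208234781749519853877 + 9883226*sqrt(779)/764409624704345248559561631 ≈ -2.0638e-7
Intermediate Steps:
w(m) = 2*m
z(B, P) = sqrt(1299 + 2*B) (z(B, P) = sqrt(2*B + 1299) = sqrt(1299 + 2*B))
1/(z(2856, 596)/(-9883226) - 4845348) = 1/(sqrt(1299 + 2*2856)/(-9883226) - 4845348) = 1/(sqrt(1299 + 5712)*(-1/9883226) - 4845348) = 1/(sqrt(7011)*(-1/9883226) - 4845348) = 1/((3*sqrt(779))*(-1/9883226) - 4845348) = 1/(-3*sqrt(779)/9883226 - 4845348) = 1/(-4845348 - 3*sqrt(779)/9883226)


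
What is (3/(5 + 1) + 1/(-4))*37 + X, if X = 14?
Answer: 93/4 ≈ 23.250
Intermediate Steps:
(3/(5 + 1) + 1/(-4))*37 + X = (3/(5 + 1) + 1/(-4))*37 + 14 = (3/6 - 1/4)*37 + 14 = (3*(1/6) - 1/4)*37 + 14 = (1/2 - 1/4)*37 + 14 = (1/4)*37 + 14 = 37/4 + 14 = 93/4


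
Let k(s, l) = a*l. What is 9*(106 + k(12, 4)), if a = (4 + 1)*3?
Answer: 1494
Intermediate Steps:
a = 15 (a = 5*3 = 15)
k(s, l) = 15*l
9*(106 + k(12, 4)) = 9*(106 + 15*4) = 9*(106 + 60) = 9*166 = 1494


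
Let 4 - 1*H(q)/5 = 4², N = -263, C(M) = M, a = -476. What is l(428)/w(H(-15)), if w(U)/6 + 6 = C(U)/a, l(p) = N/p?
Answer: 31297/1795032 ≈ 0.017435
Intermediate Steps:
l(p) = -263/p
H(q) = -60 (H(q) = 20 - 5*4² = 20 - 5*16 = 20 - 80 = -60)
w(U) = -36 - 3*U/238 (w(U) = -36 + 6*(U/(-476)) = -36 + 6*(U*(-1/476)) = -36 + 6*(-U/476) = -36 - 3*U/238)
l(428)/w(H(-15)) = (-263/428)/(-36 - 3/238*(-60)) = (-263*1/428)/(-36 + 90/119) = -263/(428*(-4194/119)) = -263/428*(-119/4194) = 31297/1795032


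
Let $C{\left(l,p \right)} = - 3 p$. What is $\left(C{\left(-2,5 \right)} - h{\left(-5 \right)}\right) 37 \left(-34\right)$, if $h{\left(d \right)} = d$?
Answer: $12580$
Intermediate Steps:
$\left(C{\left(-2,5 \right)} - h{\left(-5 \right)}\right) 37 \left(-34\right) = \left(\left(-3\right) 5 - -5\right) 37 \left(-34\right) = \left(-15 + 5\right) 37 \left(-34\right) = \left(-10\right) 37 \left(-34\right) = \left(-370\right) \left(-34\right) = 12580$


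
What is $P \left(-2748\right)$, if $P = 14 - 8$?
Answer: $-16488$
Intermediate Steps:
$P = 6$ ($P = 14 - 8 = 6$)
$P \left(-2748\right) = 6 \left(-2748\right) = -16488$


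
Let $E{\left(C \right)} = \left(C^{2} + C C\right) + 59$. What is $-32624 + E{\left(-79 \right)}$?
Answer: $-20083$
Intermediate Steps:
$E{\left(C \right)} = 59 + 2 C^{2}$ ($E{\left(C \right)} = \left(C^{2} + C^{2}\right) + 59 = 2 C^{2} + 59 = 59 + 2 C^{2}$)
$-32624 + E{\left(-79 \right)} = -32624 + \left(59 + 2 \left(-79\right)^{2}\right) = -32624 + \left(59 + 2 \cdot 6241\right) = -32624 + \left(59 + 12482\right) = -32624 + 12541 = -20083$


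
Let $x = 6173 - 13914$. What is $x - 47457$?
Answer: $-55198$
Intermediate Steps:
$x = -7741$
$x - 47457 = -7741 - 47457 = -55198$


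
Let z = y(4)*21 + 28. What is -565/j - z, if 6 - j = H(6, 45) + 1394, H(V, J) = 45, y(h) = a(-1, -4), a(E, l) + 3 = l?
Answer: 171092/1433 ≈ 119.39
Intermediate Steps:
a(E, l) = -3 + l
y(h) = -7 (y(h) = -3 - 4 = -7)
j = -1433 (j = 6 - (45 + 1394) = 6 - 1*1439 = 6 - 1439 = -1433)
z = -119 (z = -7*21 + 28 = -147 + 28 = -119)
-565/j - z = -565/(-1433) - 1*(-119) = -565*(-1/1433) + 119 = 565/1433 + 119 = 171092/1433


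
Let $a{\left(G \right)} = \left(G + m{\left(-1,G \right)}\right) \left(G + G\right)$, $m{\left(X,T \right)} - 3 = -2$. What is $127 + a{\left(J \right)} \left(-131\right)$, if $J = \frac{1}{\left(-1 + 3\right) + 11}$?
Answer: $\frac{17795}{169} \approx 105.3$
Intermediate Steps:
$m{\left(X,T \right)} = 1$ ($m{\left(X,T \right)} = 3 - 2 = 1$)
$J = \frac{1}{13}$ ($J = \frac{1}{2 + 11} = \frac{1}{13} \approx 0.076923$)
$a{\left(G \right)} = 2 G \left(1 + G\right)$ ($a{\left(G \right)} = \left(G + 1\right) \left(G + G\right) = \left(1 + G\right) 2 G = 2 G \left(1 + G\right)$)
$127 + a{\left(J \right)} \left(-131\right) = 127 + 2 \cdot \frac{1}{13} \left(1 + \frac{1}{13}\right) \left(-131\right) = 127 + 2 \cdot \frac{1}{13} \cdot \frac{14}{13} \left(-131\right) = 127 + \frac{28}{169} \left(-131\right) = 127 - \frac{3668}{169} = \frac{17795}{169}$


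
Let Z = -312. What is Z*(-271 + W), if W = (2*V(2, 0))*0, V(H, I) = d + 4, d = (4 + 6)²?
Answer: 84552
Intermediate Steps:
d = 100 (d = 10² = 100)
V(H, I) = 104 (V(H, I) = 100 + 4 = 104)
W = 0 (W = (2*104)*0 = 208*0 = 0)
Z*(-271 + W) = -312*(-271 + 0) = -312*(-271) = 84552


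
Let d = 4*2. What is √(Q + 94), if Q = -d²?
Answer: √30 ≈ 5.4772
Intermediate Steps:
d = 8
Q = -64 (Q = -1*8² = -1*64 = -64)
√(Q + 94) = √(-64 + 94) = √30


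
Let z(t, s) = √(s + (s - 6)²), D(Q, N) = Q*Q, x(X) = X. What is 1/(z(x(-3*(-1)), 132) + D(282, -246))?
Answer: 6627/527004214 - √4002/3162025284 ≈ 1.2555e-5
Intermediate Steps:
D(Q, N) = Q²
z(t, s) = √(s + (-6 + s)²)
1/(z(x(-3*(-1)), 132) + D(282, -246)) = 1/(√(132 + (-6 + 132)²) + 282²) = 1/(√(132 + 126²) + 79524) = 1/(√(132 + 15876) + 79524) = 1/(√16008 + 79524) = 1/(2*√4002 + 79524) = 1/(79524 + 2*√4002)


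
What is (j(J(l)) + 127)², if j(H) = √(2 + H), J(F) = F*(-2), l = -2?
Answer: (127 + √6)² ≈ 16757.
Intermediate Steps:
J(F) = -2*F
(j(J(l)) + 127)² = (√(2 - 2*(-2)) + 127)² = (√(2 + 4) + 127)² = (√6 + 127)² = (127 + √6)²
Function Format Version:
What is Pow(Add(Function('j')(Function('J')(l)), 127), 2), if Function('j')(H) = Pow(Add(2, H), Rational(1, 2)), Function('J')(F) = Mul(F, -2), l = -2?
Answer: Pow(Add(127, Pow(6, Rational(1, 2))), 2) ≈ 16757.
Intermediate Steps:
Function('J')(F) = Mul(-2, F)
Pow(Add(Function('j')(Function('J')(l)), 127), 2) = Pow(Add(Pow(Add(2, Mul(-2, -2)), Rational(1, 2)), 127), 2) = Pow(Add(Pow(Add(2, 4), Rational(1, 2)), 127), 2) = Pow(Add(Pow(6, Rational(1, 2)), 127), 2) = Pow(Add(127, Pow(6, Rational(1, 2))), 2)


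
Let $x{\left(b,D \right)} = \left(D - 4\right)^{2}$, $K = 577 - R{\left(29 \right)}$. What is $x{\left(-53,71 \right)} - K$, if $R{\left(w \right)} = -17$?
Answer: $3895$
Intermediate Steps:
$K = 594$ ($K = 577 - -17 = 577 + 17 = 594$)
$x{\left(b,D \right)} = \left(-4 + D\right)^{2}$
$x{\left(-53,71 \right)} - K = \left(-4 + 71\right)^{2} - 594 = 67^{2} - 594 = 4489 - 594 = 3895$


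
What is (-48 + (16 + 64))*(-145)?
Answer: -4640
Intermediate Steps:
(-48 + (16 + 64))*(-145) = (-48 + 80)*(-145) = 32*(-145) = -4640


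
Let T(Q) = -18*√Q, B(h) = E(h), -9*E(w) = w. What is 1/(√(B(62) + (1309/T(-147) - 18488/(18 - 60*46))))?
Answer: 3*√2742/√(-3612 + 85459*I*√3) ≈ 0.28514 - 0.29218*I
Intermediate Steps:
E(w) = -w/9
B(h) = -h/9
1/(√(B(62) + (1309/T(-147) - 18488/(18 - 60*46)))) = 1/(√(-⅑*62 + (1309/((-126*I*√3)) - 18488/(18 - 60*46)))) = 1/(√(-62/9 + (1309/((-126*I*√3)) - 18488/(18 - 2760)))) = 1/(√(-62/9 + (1309/((-126*I*√3)) - 18488/(-2742)))) = 1/(√(-62/9 + (1309*(I*√3/378) - 18488*(-1/2742)))) = 1/(√(-62/9 + (187*I*√3/54 + 9244/1371))) = 1/(√(-62/9 + (9244/1371 + 187*I*√3/54))) = 1/(√(-602/4113 + 187*I*√3/54)) = (-602/4113 + 187*I*√3/54)^(-½)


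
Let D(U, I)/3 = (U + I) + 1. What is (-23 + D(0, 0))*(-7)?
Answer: 140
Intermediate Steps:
D(U, I) = 3 + 3*I + 3*U (D(U, I) = 3*((U + I) + 1) = 3*((I + U) + 1) = 3*(1 + I + U) = 3 + 3*I + 3*U)
(-23 + D(0, 0))*(-7) = (-23 + (3 + 3*0 + 3*0))*(-7) = (-23 + (3 + 0 + 0))*(-7) = (-23 + 3)*(-7) = -20*(-7) = 140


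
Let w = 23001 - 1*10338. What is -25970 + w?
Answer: -13307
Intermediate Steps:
w = 12663 (w = 23001 - 10338 = 12663)
-25970 + w = -25970 + 12663 = -13307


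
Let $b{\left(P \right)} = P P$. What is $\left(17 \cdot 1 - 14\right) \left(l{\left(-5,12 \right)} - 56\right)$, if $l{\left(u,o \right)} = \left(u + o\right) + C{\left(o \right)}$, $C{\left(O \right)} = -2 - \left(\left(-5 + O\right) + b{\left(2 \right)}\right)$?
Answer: $-186$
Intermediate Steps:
$b{\left(P \right)} = P^{2}$
$C{\left(O \right)} = -1 - O$ ($C{\left(O \right)} = -2 - \left(\left(-5 + O\right) + 2^{2}\right) = -2 - \left(\left(-5 + O\right) + 4\right) = -2 - \left(-1 + O\right) = -1 - O$)
$l{\left(u,o \right)} = -1 + u$ ($l{\left(u,o \right)} = \left(u + o\right) - \left(1 + o\right) = \left(o + u\right) - \left(1 + o\right) = -1 + u$)
$\left(17 \cdot 1 - 14\right) \left(l{\left(-5,12 \right)} - 56\right) = \left(17 \cdot 1 - 14\right) \left(\left(-1 - 5\right) - 56\right) = \left(17 - 14\right) \left(-6 - 56\right) = 3 \left(-62\right) = -186$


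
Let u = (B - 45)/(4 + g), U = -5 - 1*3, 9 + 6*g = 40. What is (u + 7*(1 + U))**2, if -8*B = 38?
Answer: 35844169/12100 ≈ 2962.3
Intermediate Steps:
B = -19/4 (B = -1/8*38 = -19/4 ≈ -4.7500)
g = 31/6 (g = -3/2 + (1/6)*40 = -3/2 + 20/3 = 31/6 ≈ 5.1667)
U = -8 (U = -5 - 3 = -8)
u = -597/110 (u = (-19/4 - 45)/(4 + 31/6) = -199/(4*55/6) = -199/4*6/55 = -597/110 ≈ -5.4273)
(u + 7*(1 + U))**2 = (-597/110 + 7*(1 - 8))**2 = (-597/110 + 7*(-7))**2 = (-597/110 - 49)**2 = (-5987/110)**2 = 35844169/12100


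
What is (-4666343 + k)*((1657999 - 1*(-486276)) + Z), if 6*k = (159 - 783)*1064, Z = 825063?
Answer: -14184524656662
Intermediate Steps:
k = -110656 (k = ((159 - 783)*1064)/6 = (-624*1064)/6 = (⅙)*(-663936) = -110656)
(-4666343 + k)*((1657999 - 1*(-486276)) + Z) = (-4666343 - 110656)*((1657999 - 1*(-486276)) + 825063) = -4776999*((1657999 + 486276) + 825063) = -4776999*(2144275 + 825063) = -4776999*2969338 = -14184524656662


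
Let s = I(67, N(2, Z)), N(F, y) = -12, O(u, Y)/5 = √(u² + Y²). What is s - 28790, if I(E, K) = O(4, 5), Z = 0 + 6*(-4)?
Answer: -28790 + 5*√41 ≈ -28758.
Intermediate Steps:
O(u, Y) = 5*√(Y² + u²) (O(u, Y) = 5*√(u² + Y²) = 5*√(Y² + u²))
Z = -24 (Z = 0 - 24 = -24)
I(E, K) = 5*√41 (I(E, K) = 5*√(5² + 4²) = 5*√(25 + 16) = 5*√41)
s = 5*√41 ≈ 32.016
s - 28790 = 5*√41 - 28790 = -28790 + 5*√41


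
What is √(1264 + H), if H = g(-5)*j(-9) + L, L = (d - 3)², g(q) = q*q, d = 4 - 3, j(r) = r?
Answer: √1043 ≈ 32.296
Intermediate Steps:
d = 1
g(q) = q²
L = 4 (L = (1 - 3)² = (-2)² = 4)
H = -221 (H = (-5)²*(-9) + 4 = 25*(-9) + 4 = -225 + 4 = -221)
√(1264 + H) = √(1264 - 221) = √1043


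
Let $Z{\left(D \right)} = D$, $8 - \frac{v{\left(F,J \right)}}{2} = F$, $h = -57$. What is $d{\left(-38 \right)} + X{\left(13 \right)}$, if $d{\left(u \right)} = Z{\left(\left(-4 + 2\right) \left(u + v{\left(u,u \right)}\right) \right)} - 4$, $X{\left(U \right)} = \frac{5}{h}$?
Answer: $- \frac{6389}{57} \approx -112.09$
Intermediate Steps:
$v{\left(F,J \right)} = 16 - 2 F$
$X{\left(U \right)} = - \frac{5}{57}$ ($X{\left(U \right)} = \frac{5}{-57} = 5 \left(- \frac{1}{57}\right) = - \frac{5}{57}$)
$d{\left(u \right)} = -36 + 2 u$ ($d{\left(u \right)} = \left(-4 + 2\right) \left(u - \left(-16 + 2 u\right)\right) - 4 = - 2 \left(16 - u\right) - 4 = \left(-32 + 2 u\right) - 4 = -36 + 2 u$)
$d{\left(-38 \right)} + X{\left(13 \right)} = \left(-36 + 2 \left(-38\right)\right) - \frac{5}{57} = \left(-36 - 76\right) - \frac{5}{57} = -112 - \frac{5}{57} = - \frac{6389}{57}$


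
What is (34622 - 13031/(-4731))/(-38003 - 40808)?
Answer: -1973611/4492227 ≈ -0.43934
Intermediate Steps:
(34622 - 13031/(-4731))/(-38003 - 40808) = (34622 - 13031*(-1/4731))/(-78811) = (34622 + 157/57)*(-1/78811) = (1973611/57)*(-1/78811) = -1973611/4492227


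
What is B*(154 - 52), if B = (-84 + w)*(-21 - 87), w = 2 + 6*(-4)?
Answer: 1167696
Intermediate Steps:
w = -22 (w = 2 - 24 = -22)
B = 11448 (B = (-84 - 22)*(-21 - 87) = -106*(-108) = 11448)
B*(154 - 52) = 11448*(154 - 52) = 11448*102 = 1167696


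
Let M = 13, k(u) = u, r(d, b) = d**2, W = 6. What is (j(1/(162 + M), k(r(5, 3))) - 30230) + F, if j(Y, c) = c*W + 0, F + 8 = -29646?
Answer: -59734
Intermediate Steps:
F = -29654 (F = -8 - 29646 = -29654)
j(Y, c) = 6*c (j(Y, c) = c*6 + 0 = 6*c + 0 = 6*c)
(j(1/(162 + M), k(r(5, 3))) - 30230) + F = (6*5**2 - 30230) - 29654 = (6*25 - 30230) - 29654 = (150 - 30230) - 29654 = -30080 - 29654 = -59734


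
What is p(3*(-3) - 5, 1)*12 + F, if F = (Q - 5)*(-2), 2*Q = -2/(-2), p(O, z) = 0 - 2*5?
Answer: -111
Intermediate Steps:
p(O, z) = -10 (p(O, z) = 0 - 10 = -10)
Q = ½ (Q = (-2/(-2))/2 = (-2*(-½))/2 = (½)*1 = ½ ≈ 0.50000)
F = 9 (F = (½ - 5)*(-2) = -9/2*(-2) = 9)
p(3*(-3) - 5, 1)*12 + F = -10*12 + 9 = -120 + 9 = -111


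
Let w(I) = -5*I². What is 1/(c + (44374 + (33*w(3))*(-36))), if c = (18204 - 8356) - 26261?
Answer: 1/81421 ≈ 1.2282e-5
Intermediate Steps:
c = -16413 (c = 9848 - 26261 = -16413)
1/(c + (44374 + (33*w(3))*(-36))) = 1/(-16413 + (44374 + (33*(-5*3²))*(-36))) = 1/(-16413 + (44374 + (33*(-5*9))*(-36))) = 1/(-16413 + (44374 + (33*(-45))*(-36))) = 1/(-16413 + (44374 - 1485*(-36))) = 1/(-16413 + (44374 + 53460)) = 1/(-16413 + 97834) = 1/81421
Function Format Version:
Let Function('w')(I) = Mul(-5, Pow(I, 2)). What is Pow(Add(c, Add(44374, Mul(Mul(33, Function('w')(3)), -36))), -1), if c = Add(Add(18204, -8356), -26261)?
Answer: Rational(1, 81421) ≈ 1.2282e-5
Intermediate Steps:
c = -16413 (c = Add(9848, -26261) = -16413)
Pow(Add(c, Add(44374, Mul(Mul(33, Function('w')(3)), -36))), -1) = Pow(Add(-16413, Add(44374, Mul(Mul(33, Mul(-5, Pow(3, 2))), -36))), -1) = Pow(Add(-16413, Add(44374, Mul(Mul(33, Mul(-5, 9)), -36))), -1) = Pow(Add(-16413, Add(44374, Mul(Mul(33, -45), -36))), -1) = Pow(Add(-16413, Add(44374, Mul(-1485, -36))), -1) = Pow(Add(-16413, Add(44374, 53460)), -1) = Pow(Add(-16413, 97834), -1) = Pow(81421, -1) = Rational(1, 81421)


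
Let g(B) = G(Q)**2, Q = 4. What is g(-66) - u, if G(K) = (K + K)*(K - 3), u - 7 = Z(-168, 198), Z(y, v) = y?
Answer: 225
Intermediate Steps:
u = -161 (u = 7 - 168 = -161)
G(K) = 2*K*(-3 + K) (G(K) = (2*K)*(-3 + K) = 2*K*(-3 + K))
g(B) = 64 (g(B) = (2*4*(-3 + 4))**2 = (2*4*1)**2 = 8**2 = 64)
g(-66) - u = 64 - 1*(-161) = 64 + 161 = 225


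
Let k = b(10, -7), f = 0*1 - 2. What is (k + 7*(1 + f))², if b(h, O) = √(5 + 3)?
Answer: 57 - 28*√2 ≈ 17.402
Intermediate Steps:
b(h, O) = 2*√2 (b(h, O) = √8 = 2*√2)
f = -2 (f = 0 - 2 = -2)
k = 2*√2 ≈ 2.8284
(k + 7*(1 + f))² = (2*√2 + 7*(1 - 2))² = (2*√2 + 7*(-1))² = (2*√2 - 7)² = (-7 + 2*√2)²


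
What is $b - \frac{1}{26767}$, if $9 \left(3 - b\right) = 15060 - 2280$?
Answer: $- \frac{37928840}{26767} \approx -1417.0$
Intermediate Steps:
$b = -1417$ ($b = 3 - \frac{15060 - 2280}{9} = 3 - 1420 = -1417$)
$b - \frac{1}{26767} = -1417 - \frac{1}{26767} = - \frac{37928840}{26767}$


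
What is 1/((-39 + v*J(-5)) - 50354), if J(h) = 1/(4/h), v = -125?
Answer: -4/200947 ≈ -1.9906e-5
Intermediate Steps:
J(h) = h/4
1/((-39 + v*J(-5)) - 50354) = 1/((-39 - 125*(-5)/4) - 50354) = 1/((-39 - 125*(-5/4)) - 50354) = 1/((-39 + 625/4) - 50354) = 1/(469/4 - 50354) = 1/(-200947/4) = -4/200947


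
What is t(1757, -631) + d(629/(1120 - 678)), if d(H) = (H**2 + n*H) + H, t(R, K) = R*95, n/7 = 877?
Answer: 118742589/676 ≈ 1.7565e+5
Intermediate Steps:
n = 6139 (n = 7*877 = 6139)
t(R, K) = 95*R
d(H) = H**2 + 6140*H (d(H) = (H**2 + 6139*H) + H = H**2 + 6140*H)
t(1757, -631) + d(629/(1120 - 678)) = 95*1757 + (629/(1120 - 678))*(6140 + 629/(1120 - 678)) = 166915 + (629/442)*(6140 + 629/442) = 166915 + (629*(1/442))*(6140 + 629*(1/442)) = 166915 + 37*(6140 + 37/26)/26 = 166915 + (37/26)*(159677/26) = 166915 + 5908049/676 = 118742589/676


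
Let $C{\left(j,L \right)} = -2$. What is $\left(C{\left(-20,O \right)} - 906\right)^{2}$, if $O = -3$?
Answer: $824464$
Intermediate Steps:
$\left(C{\left(-20,O \right)} - 906\right)^{2} = \left(-2 - 906\right)^{2} = \left(-908\right)^{2} = 824464$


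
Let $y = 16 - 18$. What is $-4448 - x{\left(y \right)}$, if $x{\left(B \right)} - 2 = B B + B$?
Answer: $-4452$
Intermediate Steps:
$y = -2$
$x{\left(B \right)} = 2 + B + B^{2}$ ($x{\left(B \right)} = 2 + \left(B B + B\right) = 2 + \left(B^{2} + B\right) = 2 + \left(B + B^{2}\right) = 2 + B + B^{2}$)
$-4448 - x{\left(y \right)} = -4448 - \left(2 - 2 + \left(-2\right)^{2}\right) = -4448 - \left(2 - 2 + 4\right) = -4448 - 4 = -4452$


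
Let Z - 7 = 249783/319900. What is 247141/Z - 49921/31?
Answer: 75052099047/2489083 ≈ 30153.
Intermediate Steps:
Z = 2489083/319900 (Z = 7 + 249783/319900 = 2489083/319900 ≈ 7.7808)
247141/Z - 49921/31 = 247141/(2489083/319900) - 49921/31 = 247141*(319900/2489083) - 49921*1/31 = 79060405900/2489083 - 49921/31 = 75052099047/2489083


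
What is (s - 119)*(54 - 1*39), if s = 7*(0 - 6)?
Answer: -2415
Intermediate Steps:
s = -42 (s = 7*(-6) = -42)
(s - 119)*(54 - 1*39) = (-42 - 119)*(54 - 1*39) = -161*(54 - 39) = -161*15 = -2415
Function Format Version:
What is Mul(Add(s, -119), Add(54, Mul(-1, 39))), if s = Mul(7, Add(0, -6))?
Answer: -2415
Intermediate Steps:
s = -42 (s = Mul(7, -6) = -42)
Mul(Add(s, -119), Add(54, Mul(-1, 39))) = Mul(Add(-42, -119), Add(54, Mul(-1, 39))) = Mul(-161, Add(54, -39)) = Mul(-161, 15) = -2415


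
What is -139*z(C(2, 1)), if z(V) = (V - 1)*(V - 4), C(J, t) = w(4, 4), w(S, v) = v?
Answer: 0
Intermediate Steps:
C(J, t) = 4
z(V) = (-1 + V)*(-4 + V)
-139*z(C(2, 1)) = -139*(4 + 4² - 5*4) = -139*(4 + 16 - 20) = -139*0 = 0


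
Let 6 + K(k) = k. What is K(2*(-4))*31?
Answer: -434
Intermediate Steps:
K(k) = -6 + k
K(2*(-4))*31 = (-6 + 2*(-4))*31 = (-6 - 8)*31 = -14*31 = -434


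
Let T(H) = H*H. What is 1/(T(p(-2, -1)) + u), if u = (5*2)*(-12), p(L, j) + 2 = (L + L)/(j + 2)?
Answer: -1/84 ≈ -0.011905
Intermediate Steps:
p(L, j) = -2 + 2*L/(2 + j) (p(L, j) = -2 + (L + L)/(j + 2) = -2 + (2*L)/(2 + j) = -2 + 2*L/(2 + j))
u = -120 (u = 10*(-12) = -120)
T(H) = H²
1/(T(p(-2, -1)) + u) = 1/((2*(-2 - 2 - 1*(-1))/(2 - 1))² - 120) = 1/((2*(-2 - 2 + 1)/1)² - 120) = 1/((2*1*(-3))² - 120) = 1/((-6)² - 120) = 1/(36 - 120) = 1/(-84) = -1/84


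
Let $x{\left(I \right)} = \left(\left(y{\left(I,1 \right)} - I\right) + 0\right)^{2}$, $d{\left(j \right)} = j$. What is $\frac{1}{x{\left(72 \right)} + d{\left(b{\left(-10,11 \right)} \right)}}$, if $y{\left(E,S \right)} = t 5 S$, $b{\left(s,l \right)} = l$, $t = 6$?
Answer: $\frac{1}{1775} \approx 0.00056338$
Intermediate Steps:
$y{\left(E,S \right)} = 30 S$ ($y{\left(E,S \right)} = 6 \cdot 5 S = 30 S$)
$x{\left(I \right)} = \left(30 - I\right)^{2}$ ($x{\left(I \right)} = \left(\left(30 \cdot 1 - I\right) + 0\right)^{2} = \left(\left(30 - I\right) + 0\right)^{2} = \left(30 - I\right)^{2}$)
$\frac{1}{x{\left(72 \right)} + d{\left(b{\left(-10,11 \right)} \right)}} = \frac{1}{\left(-30 + 72\right)^{2} + 11} = \frac{1}{42^{2} + 11} = \frac{1}{1764 + 11} = \frac{1}{1775}$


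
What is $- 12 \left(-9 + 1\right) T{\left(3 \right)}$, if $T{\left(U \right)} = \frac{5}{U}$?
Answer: $160$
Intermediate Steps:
$- 12 \left(-9 + 1\right) T{\left(3 \right)} = - 12 \left(-9 + 1\right) \frac{5}{3} = \left(-12\right) \left(-8\right) 5 \cdot \frac{1}{3} = 96 \cdot \frac{5}{3} = 160$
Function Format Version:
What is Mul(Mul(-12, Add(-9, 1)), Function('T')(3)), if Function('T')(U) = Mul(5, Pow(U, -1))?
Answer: 160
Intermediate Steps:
Mul(Mul(-12, Add(-9, 1)), Function('T')(3)) = Mul(Mul(-12, Add(-9, 1)), Mul(5, Pow(3, -1))) = Mul(Mul(-12, -8), Mul(5, Rational(1, 3))) = Mul(96, Rational(5, 3)) = 160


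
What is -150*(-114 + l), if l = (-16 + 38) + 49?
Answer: 6450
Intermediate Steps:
l = 71 (l = 22 + 49 = 71)
-150*(-114 + l) = -150*(-114 + 71) = -150*(-43) = 6450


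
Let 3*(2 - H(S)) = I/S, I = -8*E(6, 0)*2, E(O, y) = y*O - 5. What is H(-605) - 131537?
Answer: -47747189/363 ≈ -1.3154e+5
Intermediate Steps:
E(O, y) = -5 + O*y (E(O, y) = O*y - 5 = -5 + O*y)
I = 80 (I = -8*(-5 + 6*0)*2 = -8*(-5 + 0)*2 = -8*(-5)*2 = 40*2 = 80)
H(S) = 2 - 80/(3*S)
H(-605) - 131537 = (2 - 80/3/(-605)) - 131537 = (2 - 80/3*(-1/605)) - 131537 = (2 + 16/363) - 131537 = 742/363 - 131537 = -47747189/363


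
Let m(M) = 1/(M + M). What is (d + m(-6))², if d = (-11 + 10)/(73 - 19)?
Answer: 121/11664 ≈ 0.010374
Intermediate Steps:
m(M) = 1/(2*M)
d = -1/54 ≈ -0.018519
(d + m(-6))² = (-1/54 + (½)/(-6))² = (-1/54 + (½)*(-⅙))² = (-1/54 - 1/12)² = (-11/108)² = 121/11664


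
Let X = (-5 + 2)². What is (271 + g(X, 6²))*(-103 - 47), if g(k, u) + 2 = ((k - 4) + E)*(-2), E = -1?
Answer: -39150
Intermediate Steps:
X = 9 (X = (-3)² = 9)
g(k, u) = 8 - 2*k (g(k, u) = -2 + ((k - 4) - 1)*(-2) = -2 + ((-4 + k) - 1)*(-2) = -2 + (-5 + k)*(-2) = -2 + (10 - 2*k) = 8 - 2*k)
(271 + g(X, 6²))*(-103 - 47) = (271 + (8 - 2*9))*(-103 - 47) = (271 + (8 - 18))*(-150) = (271 - 10)*(-150) = 261*(-150) = -39150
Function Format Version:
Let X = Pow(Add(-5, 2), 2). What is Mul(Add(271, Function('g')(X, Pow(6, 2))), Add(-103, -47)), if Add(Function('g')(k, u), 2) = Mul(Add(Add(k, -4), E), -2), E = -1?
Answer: -39150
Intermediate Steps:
X = 9 (X = Pow(-3, 2) = 9)
Function('g')(k, u) = Add(8, Mul(-2, k)) (Function('g')(k, u) = Add(-2, Mul(Add(Add(k, -4), -1), -2)) = Add(-2, Mul(Add(Add(-4, k), -1), -2)) = Add(-2, Mul(Add(-5, k), -2)) = Add(-2, Add(10, Mul(-2, k))) = Add(8, Mul(-2, k)))
Mul(Add(271, Function('g')(X, Pow(6, 2))), Add(-103, -47)) = Mul(Add(271, Add(8, Mul(-2, 9))), Add(-103, -47)) = Mul(Add(271, Add(8, -18)), -150) = Mul(Add(271, -10), -150) = Mul(261, -150) = -39150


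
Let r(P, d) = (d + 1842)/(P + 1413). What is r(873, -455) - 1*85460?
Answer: -195360173/2286 ≈ -85459.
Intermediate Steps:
r(P, d) = (1842 + d)/(1413 + P)
r(873, -455) - 1*85460 = (1842 - 455)/(1413 + 873) - 1*85460 = 1387/2286 - 85460 = -195360173/2286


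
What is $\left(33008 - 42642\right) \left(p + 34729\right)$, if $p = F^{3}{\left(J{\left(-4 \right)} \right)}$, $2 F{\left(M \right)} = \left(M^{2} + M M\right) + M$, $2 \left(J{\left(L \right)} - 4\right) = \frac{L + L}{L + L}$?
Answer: $- \frac{1777265869}{4} \approx -4.4432 \cdot 10^{8}$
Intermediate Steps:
$J{\left(L \right)} = \frac{9}{2}$ ($J{\left(L \right)} = 4 + \frac{\left(L + L\right) \frac{1}{L + L}}{2} = 4 + \frac{2 L \frac{1}{2 L}}{2} = 4 + \frac{1}{2} \cdot 1 = 4 + \frac{1}{2} = \frac{9}{2}$)
$F{\left(M \right)} = M^{2} + \frac{M}{2}$ ($F{\left(M \right)} = \frac{\left(M^{2} + M M\right) + M}{2} = \frac{\left(M^{2} + M^{2}\right) + M}{2} = \frac{2 M^{2} + M}{2} = \frac{M + 2 M^{2}}{2} = M^{2} + \frac{M}{2}$)
$p = \frac{91125}{8}$ ($p = \left(\frac{9 \left(\frac{1}{2} + \frac{9}{2}\right)}{2}\right)^{3} = \left(\frac{9}{2} \cdot 5\right)^{3} = \left(\frac{45}{2}\right)^{3} = \frac{91125}{8} \approx 11391.0$)
$\left(33008 - 42642\right) \left(p + 34729\right) = \left(33008 - 42642\right) \left(\frac{91125}{8} + 34729\right) = \left(-9634\right) \frac{368957}{8} = - \frac{1777265869}{4}$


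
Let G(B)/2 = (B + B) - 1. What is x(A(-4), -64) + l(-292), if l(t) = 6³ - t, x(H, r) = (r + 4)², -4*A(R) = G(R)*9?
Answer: 4108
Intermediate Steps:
G(B) = -2 + 4*B (G(B) = 2*((B + B) - 1) = 2*(2*B - 1) = 2*(-1 + 2*B) = -2 + 4*B)
A(R) = 9/2 - 9*R (A(R) = -(-2 + 4*R)*9/4 = -(-18 + 36*R)/4 = 9/2 - 9*R)
x(H, r) = (4 + r)²
l(t) = 216 - t
x(A(-4), -64) + l(-292) = (4 - 64)² + (216 - 1*(-292)) = (-60)² + (216 + 292) = 3600 + 508 = 4108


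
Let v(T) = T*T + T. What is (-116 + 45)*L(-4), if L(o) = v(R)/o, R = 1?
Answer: 71/2 ≈ 35.500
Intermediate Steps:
v(T) = T + T² (v(T) = T² + T = T + T²)
L(o) = 2/o (L(o) = (1*(1 + 1))/o = (1*2)/o = 2/o)
(-116 + 45)*L(-4) = (-116 + 45)*(2/(-4)) = -142*(-1)/4 = -71*(-½) = 71/2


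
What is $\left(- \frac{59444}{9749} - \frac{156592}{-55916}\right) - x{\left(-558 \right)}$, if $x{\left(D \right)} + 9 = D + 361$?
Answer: $\frac{27624628002}{136281271} \approx 202.7$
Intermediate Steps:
$x{\left(D \right)} = 352 + D$ ($x{\left(D \right)} = -9 + \left(D + 361\right) = -9 + \left(361 + D\right) = 352 + D$)
$\left(- \frac{59444}{9749} - \frac{156592}{-55916}\right) - x{\left(-558 \right)} = \left(- \frac{59444}{9749} - \frac{156592}{-55916}\right) - \left(352 - 558\right) = \left(\left(-59444\right) \frac{1}{9749} - - \frac{39148}{13979}\right) - -206 = \left(- \frac{59444}{9749} + \frac{39148}{13979}\right) + 206 = - \frac{449313824}{136281271} + 206 = \frac{27624628002}{136281271}$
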